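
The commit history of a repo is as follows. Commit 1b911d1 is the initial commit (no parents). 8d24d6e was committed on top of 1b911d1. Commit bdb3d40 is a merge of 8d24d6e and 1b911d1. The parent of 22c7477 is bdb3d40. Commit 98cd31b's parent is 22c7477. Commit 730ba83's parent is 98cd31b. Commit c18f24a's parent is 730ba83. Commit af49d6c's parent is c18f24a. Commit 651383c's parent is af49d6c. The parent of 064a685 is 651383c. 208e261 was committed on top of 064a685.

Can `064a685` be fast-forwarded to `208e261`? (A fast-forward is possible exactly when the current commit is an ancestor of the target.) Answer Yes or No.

Yes

A fast-forward from 064a685 to 208e261 is possible iff 064a685 is an ancestor of 208e261.
Ancestors of 208e261: {064a685, 1b911d1, 208e261, 22c7477, 651383c, 730ba83, 8d24d6e, 98cd31b, af49d6c, bdb3d40, c18f24a}.
064a685 is among them, so fast-forward is possible.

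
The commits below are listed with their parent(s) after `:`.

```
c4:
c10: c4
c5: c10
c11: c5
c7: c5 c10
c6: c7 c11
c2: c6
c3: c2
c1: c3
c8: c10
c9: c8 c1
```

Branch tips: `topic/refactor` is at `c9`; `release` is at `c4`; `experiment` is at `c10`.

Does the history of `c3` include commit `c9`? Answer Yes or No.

No

Ancestors of c3: {c10, c11, c2, c3, c4, c5, c6, c7}.
c9 is not in that set, so it is not an ancestor of c3.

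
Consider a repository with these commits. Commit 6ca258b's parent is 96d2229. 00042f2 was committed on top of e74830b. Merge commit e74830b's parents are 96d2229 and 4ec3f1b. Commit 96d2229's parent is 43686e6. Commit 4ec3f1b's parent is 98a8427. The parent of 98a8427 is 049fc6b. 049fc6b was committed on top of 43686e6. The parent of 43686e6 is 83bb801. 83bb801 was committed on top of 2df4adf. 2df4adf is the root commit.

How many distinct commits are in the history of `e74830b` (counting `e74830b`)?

8

Walking parent pointers from e74830b: reachable set = {049fc6b, 2df4adf, 43686e6, 4ec3f1b, 83bb801, 96d2229, 98a8427, e74830b}.
That is 8 commits.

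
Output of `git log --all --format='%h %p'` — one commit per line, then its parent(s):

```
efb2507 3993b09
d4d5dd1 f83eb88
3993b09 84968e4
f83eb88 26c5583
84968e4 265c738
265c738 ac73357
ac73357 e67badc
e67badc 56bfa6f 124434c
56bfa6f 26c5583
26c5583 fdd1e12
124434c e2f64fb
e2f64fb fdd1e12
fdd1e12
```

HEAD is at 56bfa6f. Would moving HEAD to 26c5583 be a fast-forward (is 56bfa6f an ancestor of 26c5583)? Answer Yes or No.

No

A fast-forward from 56bfa6f to 26c5583 is possible iff 56bfa6f is an ancestor of 26c5583.
Ancestors of 26c5583: {26c5583, fdd1e12}.
56bfa6f is not among them, so fast-forward is not possible.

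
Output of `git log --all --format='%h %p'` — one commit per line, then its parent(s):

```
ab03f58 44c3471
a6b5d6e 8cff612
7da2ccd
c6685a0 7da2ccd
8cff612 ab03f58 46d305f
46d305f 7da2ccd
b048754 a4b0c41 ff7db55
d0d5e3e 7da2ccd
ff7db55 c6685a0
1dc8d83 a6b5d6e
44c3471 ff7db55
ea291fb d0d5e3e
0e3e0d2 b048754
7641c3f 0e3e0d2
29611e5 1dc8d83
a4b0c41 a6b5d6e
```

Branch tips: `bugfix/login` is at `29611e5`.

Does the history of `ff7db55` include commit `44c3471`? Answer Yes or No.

No

Ancestors of ff7db55: {7da2ccd, c6685a0, ff7db55}.
44c3471 is not in that set, so it is not an ancestor of ff7db55.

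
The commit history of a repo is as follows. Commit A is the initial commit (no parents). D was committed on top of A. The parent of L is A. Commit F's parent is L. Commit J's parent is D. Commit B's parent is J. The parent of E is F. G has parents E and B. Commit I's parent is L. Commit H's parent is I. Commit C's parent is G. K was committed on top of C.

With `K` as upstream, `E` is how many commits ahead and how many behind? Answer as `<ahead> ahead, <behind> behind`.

Reachable from E: {A, E, F, L}.
Reachable from K: {A, B, C, D, E, F, G, J, K, L}.
Only in E's history (ahead): {} — 0.
Only in K's history (behind): {B, C, D, G, J, K} — 6.

0 ahead, 6 behind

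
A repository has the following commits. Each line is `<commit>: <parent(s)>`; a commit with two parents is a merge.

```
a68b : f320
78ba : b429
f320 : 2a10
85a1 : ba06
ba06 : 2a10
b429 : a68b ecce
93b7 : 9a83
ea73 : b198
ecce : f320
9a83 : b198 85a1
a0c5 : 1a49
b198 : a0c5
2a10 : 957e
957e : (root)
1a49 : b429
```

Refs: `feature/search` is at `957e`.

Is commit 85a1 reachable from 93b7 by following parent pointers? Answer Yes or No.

Yes

Ancestors of 93b7 (commits reachable by following parents): {1a49, 2a10, 85a1, 93b7, 957e, 9a83, a0c5, a68b, b198, b429, ba06, ecce, f320}.
85a1 is in that set, so it is an ancestor of 93b7.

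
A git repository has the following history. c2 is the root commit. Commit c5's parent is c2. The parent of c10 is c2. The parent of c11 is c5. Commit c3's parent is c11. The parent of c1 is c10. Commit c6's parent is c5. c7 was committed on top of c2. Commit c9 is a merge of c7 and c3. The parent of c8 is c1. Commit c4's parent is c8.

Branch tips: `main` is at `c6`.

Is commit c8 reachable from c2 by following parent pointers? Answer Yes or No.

No

Ancestors of c2: {c2}.
c8 is not in that set, so it is not an ancestor of c2.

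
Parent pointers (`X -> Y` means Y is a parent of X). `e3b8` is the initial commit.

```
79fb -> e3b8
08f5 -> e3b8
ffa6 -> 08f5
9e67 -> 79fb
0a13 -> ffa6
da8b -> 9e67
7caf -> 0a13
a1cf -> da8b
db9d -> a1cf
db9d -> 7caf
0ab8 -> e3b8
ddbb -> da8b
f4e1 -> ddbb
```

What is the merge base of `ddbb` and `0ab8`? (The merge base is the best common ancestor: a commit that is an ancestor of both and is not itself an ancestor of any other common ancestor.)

Ancestors of ddbb: {79fb, 9e67, da8b, ddbb, e3b8}.
Ancestors of 0ab8: {0ab8, e3b8}.
Common ancestors: {e3b8}.
The only common ancestor is e3b8, so it is the merge base.

e3b8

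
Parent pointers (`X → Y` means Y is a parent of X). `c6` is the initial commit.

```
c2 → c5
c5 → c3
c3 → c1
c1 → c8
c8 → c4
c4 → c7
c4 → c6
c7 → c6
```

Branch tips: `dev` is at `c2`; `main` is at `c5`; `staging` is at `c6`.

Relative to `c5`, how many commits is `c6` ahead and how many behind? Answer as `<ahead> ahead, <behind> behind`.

Reachable from c6: {c6}.
Reachable from c5: {c1, c3, c4, c5, c6, c7, c8}.
Only in c6's history (ahead): {} — 0.
Only in c5's history (behind): {c1, c3, c4, c5, c7, c8} — 6.

0 ahead, 6 behind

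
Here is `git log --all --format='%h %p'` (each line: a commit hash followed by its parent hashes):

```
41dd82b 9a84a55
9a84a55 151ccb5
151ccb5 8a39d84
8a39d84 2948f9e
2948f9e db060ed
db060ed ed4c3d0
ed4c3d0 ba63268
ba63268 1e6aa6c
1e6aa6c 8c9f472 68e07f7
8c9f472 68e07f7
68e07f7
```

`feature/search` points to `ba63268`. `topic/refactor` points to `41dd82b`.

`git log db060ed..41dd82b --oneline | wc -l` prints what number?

5

Reachable from 41dd82b: {151ccb5, 1e6aa6c, 2948f9e, 41dd82b, 68e07f7, 8a39d84, 8c9f472, 9a84a55, ba63268, db060ed, ed4c3d0}.
Reachable from db060ed: {1e6aa6c, 68e07f7, 8c9f472, ba63268, db060ed, ed4c3d0}.
In 41dd82b's history but not db060ed's: {151ccb5, 2948f9e, 41dd82b, 8a39d84, 9a84a55} — 5 commits.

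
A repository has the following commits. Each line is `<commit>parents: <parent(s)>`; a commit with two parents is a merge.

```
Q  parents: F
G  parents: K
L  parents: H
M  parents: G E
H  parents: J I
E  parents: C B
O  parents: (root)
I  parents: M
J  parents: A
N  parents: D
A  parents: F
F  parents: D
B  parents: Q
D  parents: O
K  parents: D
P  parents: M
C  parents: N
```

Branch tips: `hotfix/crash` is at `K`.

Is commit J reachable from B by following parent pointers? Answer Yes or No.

No

Ancestors of B: {B, D, F, O, Q}.
J is not in that set, so it is not an ancestor of B.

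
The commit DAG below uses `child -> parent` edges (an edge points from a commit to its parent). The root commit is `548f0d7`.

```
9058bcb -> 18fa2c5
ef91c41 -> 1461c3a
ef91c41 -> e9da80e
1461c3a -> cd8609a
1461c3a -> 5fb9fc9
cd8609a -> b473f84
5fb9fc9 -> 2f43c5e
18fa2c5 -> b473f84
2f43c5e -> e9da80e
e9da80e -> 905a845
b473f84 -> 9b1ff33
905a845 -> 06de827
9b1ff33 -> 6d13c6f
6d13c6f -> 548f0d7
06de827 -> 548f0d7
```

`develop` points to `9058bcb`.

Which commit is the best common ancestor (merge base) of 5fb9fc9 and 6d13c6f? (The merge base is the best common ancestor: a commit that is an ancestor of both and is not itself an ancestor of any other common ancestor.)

Ancestors of 5fb9fc9: {06de827, 2f43c5e, 548f0d7, 5fb9fc9, 905a845, e9da80e}.
Ancestors of 6d13c6f: {548f0d7, 6d13c6f}.
Common ancestors: {548f0d7}.
The only common ancestor is 548f0d7, so it is the merge base.

548f0d7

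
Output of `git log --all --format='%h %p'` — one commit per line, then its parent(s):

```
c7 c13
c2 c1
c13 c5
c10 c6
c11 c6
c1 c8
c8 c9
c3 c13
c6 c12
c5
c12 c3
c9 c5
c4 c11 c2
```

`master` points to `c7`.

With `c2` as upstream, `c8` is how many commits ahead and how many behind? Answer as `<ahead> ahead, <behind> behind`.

Reachable from c8: {c5, c8, c9}.
Reachable from c2: {c1, c2, c5, c8, c9}.
Only in c8's history (ahead): {} — 0.
Only in c2's history (behind): {c1, c2} — 2.

0 ahead, 2 behind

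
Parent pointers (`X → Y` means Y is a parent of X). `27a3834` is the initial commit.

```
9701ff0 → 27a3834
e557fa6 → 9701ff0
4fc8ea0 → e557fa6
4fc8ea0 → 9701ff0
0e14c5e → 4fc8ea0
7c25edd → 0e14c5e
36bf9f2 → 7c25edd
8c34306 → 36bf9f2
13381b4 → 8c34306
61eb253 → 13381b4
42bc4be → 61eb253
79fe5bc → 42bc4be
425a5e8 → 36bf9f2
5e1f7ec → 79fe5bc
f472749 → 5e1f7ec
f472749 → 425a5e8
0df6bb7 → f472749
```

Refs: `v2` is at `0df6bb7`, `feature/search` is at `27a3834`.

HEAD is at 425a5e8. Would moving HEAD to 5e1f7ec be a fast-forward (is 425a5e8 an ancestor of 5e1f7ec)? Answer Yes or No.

A fast-forward from 425a5e8 to 5e1f7ec is possible iff 425a5e8 is an ancestor of 5e1f7ec.
Ancestors of 5e1f7ec: {0e14c5e, 13381b4, 27a3834, 36bf9f2, 42bc4be, 4fc8ea0, 5e1f7ec, 61eb253, 79fe5bc, 7c25edd, 8c34306, 9701ff0, e557fa6}.
425a5e8 is not among them, so fast-forward is not possible.

No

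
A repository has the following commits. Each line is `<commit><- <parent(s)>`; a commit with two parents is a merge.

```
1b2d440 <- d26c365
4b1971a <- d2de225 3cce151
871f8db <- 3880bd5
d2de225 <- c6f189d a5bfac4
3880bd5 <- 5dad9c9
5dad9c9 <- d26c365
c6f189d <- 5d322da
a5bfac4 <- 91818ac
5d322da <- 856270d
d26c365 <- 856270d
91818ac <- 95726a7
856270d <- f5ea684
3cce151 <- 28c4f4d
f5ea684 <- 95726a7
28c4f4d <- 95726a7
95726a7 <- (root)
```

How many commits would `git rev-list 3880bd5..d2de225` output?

Reachable from d2de225: {5d322da, 856270d, 91818ac, 95726a7, a5bfac4, c6f189d, d2de225, f5ea684}.
Reachable from 3880bd5: {3880bd5, 5dad9c9, 856270d, 95726a7, d26c365, f5ea684}.
In d2de225's history but not 3880bd5's: {5d322da, 91818ac, a5bfac4, c6f189d, d2de225} — 5 commits.

5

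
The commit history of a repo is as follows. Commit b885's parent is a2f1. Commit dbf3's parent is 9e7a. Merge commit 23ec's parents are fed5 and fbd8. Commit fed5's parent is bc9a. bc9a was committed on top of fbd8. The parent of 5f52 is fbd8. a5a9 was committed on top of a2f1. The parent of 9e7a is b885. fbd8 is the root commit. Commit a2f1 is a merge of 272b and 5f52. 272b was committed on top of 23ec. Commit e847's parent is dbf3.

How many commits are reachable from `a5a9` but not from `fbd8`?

Reachable from a5a9: {23ec, 272b, 5f52, a2f1, a5a9, bc9a, fbd8, fed5}.
Reachable from fbd8: {fbd8}.
In a5a9's history but not fbd8's: {23ec, 272b, 5f52, a2f1, a5a9, bc9a, fed5} — 7 commits.

7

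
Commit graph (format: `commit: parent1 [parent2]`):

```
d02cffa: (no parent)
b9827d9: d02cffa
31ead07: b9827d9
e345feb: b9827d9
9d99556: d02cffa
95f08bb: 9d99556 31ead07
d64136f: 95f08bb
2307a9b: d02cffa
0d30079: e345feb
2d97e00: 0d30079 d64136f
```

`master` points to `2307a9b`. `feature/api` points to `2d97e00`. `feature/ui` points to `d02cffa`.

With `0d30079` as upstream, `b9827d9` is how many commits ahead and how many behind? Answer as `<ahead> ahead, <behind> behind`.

0 ahead, 2 behind

Reachable from b9827d9: {b9827d9, d02cffa}.
Reachable from 0d30079: {0d30079, b9827d9, d02cffa, e345feb}.
Only in b9827d9's history (ahead): {} — 0.
Only in 0d30079's history (behind): {0d30079, e345feb} — 2.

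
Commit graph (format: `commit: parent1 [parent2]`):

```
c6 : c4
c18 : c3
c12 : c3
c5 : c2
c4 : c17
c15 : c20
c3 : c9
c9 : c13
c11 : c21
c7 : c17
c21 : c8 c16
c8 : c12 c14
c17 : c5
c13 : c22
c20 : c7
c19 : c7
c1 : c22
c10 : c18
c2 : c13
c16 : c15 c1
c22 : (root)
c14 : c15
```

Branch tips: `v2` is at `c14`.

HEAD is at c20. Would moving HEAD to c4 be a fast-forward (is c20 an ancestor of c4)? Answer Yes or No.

A fast-forward from c20 to c4 is possible iff c20 is an ancestor of c4.
Ancestors of c4: {c13, c17, c2, c22, c4, c5}.
c20 is not among them, so fast-forward is not possible.

No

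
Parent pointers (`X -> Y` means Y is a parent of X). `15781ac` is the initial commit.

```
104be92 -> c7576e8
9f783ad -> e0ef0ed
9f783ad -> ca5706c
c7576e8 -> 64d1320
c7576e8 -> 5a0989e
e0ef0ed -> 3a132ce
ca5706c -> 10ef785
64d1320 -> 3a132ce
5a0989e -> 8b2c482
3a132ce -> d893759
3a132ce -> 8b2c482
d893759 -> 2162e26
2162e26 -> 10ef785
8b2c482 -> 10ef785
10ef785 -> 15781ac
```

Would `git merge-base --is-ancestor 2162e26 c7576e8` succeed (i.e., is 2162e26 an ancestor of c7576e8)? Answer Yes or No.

Ancestors of c7576e8 (commits reachable by following parents): {10ef785, 15781ac, 2162e26, 3a132ce, 5a0989e, 64d1320, 8b2c482, c7576e8, d893759}.
2162e26 is in that set, so it is an ancestor of c7576e8.

Yes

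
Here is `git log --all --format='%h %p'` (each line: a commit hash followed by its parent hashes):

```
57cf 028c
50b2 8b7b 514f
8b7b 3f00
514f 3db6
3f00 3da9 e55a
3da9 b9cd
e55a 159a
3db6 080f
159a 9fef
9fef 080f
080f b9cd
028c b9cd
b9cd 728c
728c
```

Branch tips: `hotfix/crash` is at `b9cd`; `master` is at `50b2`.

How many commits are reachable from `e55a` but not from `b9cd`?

Reachable from e55a: {080f, 159a, 728c, 9fef, b9cd, e55a}.
Reachable from b9cd: {728c, b9cd}.
In e55a's history but not b9cd's: {080f, 159a, 9fef, e55a} — 4 commits.

4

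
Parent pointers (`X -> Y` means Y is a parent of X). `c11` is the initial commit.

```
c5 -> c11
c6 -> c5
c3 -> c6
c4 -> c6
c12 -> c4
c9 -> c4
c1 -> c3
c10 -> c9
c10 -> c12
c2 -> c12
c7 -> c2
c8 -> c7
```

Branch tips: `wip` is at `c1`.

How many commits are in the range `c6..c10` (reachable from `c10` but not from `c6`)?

Reachable from c10: {c10, c11, c12, c4, c5, c6, c9}.
Reachable from c6: {c11, c5, c6}.
In c10's history but not c6's: {c10, c12, c4, c9} — 4 commits.

4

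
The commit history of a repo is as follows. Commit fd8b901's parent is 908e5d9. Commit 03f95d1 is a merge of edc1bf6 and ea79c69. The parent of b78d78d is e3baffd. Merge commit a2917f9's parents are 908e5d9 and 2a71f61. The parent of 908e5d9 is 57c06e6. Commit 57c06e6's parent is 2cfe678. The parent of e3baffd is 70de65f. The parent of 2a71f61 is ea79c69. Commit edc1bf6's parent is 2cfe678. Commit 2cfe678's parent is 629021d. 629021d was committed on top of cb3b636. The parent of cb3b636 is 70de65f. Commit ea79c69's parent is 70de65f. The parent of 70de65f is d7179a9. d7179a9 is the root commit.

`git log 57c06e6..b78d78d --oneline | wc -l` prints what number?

Reachable from b78d78d: {70de65f, b78d78d, d7179a9, e3baffd}.
Reachable from 57c06e6: {2cfe678, 57c06e6, 629021d, 70de65f, cb3b636, d7179a9}.
In b78d78d's history but not 57c06e6's: {b78d78d, e3baffd} — 2 commits.

2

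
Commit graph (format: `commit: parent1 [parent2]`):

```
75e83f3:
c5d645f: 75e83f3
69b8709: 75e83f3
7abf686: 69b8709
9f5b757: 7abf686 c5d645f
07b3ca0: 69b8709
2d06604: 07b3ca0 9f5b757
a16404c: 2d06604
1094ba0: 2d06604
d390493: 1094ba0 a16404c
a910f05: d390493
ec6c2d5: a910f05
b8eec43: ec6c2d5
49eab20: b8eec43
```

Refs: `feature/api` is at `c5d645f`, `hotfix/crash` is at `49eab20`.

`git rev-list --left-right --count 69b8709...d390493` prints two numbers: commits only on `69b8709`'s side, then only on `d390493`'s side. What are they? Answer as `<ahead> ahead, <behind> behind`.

Reachable from 69b8709: {69b8709, 75e83f3}.
Reachable from d390493: {07b3ca0, 1094ba0, 2d06604, 69b8709, 75e83f3, 7abf686, 9f5b757, a16404c, c5d645f, d390493}.
Only in 69b8709's history (ahead): {} — 0.
Only in d390493's history (behind): {07b3ca0, 1094ba0, 2d06604, 7abf686, 9f5b757, a16404c, c5d645f, d390493} — 8.

0 ahead, 8 behind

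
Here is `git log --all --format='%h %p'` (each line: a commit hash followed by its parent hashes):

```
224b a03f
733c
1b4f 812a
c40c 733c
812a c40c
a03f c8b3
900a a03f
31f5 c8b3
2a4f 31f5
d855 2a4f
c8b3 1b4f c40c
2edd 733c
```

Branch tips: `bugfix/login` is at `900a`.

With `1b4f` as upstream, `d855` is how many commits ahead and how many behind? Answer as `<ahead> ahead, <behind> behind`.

4 ahead, 0 behind

Reachable from d855: {1b4f, 2a4f, 31f5, 733c, 812a, c40c, c8b3, d855}.
Reachable from 1b4f: {1b4f, 733c, 812a, c40c}.
Only in d855's history (ahead): {2a4f, 31f5, c8b3, d855} — 4.
Only in 1b4f's history (behind): {} — 0.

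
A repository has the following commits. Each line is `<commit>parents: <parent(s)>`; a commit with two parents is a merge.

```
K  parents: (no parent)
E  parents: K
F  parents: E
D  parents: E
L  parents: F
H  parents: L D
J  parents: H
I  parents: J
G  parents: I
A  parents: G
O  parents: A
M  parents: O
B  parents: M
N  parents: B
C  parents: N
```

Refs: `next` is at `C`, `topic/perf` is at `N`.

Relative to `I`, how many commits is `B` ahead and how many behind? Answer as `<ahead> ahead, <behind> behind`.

5 ahead, 0 behind

Reachable from B: {A, B, D, E, F, G, H, I, J, K, L, M, O}.
Reachable from I: {D, E, F, H, I, J, K, L}.
Only in B's history (ahead): {A, B, G, M, O} — 5.
Only in I's history (behind): {} — 0.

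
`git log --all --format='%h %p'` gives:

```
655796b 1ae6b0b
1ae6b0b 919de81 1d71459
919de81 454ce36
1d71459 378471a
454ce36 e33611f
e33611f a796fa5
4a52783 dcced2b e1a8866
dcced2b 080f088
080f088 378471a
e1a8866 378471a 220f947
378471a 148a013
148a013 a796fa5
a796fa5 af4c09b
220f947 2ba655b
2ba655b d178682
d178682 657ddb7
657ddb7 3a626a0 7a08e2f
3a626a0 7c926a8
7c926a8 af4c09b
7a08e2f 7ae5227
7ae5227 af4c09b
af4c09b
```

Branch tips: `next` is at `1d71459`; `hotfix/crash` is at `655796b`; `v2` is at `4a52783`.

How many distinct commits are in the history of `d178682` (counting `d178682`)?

7

Walking parent pointers from d178682: reachable set = {3a626a0, 657ddb7, 7a08e2f, 7ae5227, 7c926a8, af4c09b, d178682}.
That is 7 commits.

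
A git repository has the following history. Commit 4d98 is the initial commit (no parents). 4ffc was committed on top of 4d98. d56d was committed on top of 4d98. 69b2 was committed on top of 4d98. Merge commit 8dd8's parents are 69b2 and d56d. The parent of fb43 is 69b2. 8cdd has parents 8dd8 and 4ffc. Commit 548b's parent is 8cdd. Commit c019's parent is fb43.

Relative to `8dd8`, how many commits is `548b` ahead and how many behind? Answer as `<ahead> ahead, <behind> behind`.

Reachable from 548b: {4d98, 4ffc, 548b, 69b2, 8cdd, 8dd8, d56d}.
Reachable from 8dd8: {4d98, 69b2, 8dd8, d56d}.
Only in 548b's history (ahead): {4ffc, 548b, 8cdd} — 3.
Only in 8dd8's history (behind): {} — 0.

3 ahead, 0 behind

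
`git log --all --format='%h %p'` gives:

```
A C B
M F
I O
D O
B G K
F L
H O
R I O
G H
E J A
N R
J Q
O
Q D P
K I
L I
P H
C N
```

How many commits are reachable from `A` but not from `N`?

Reachable from A: {A, B, C, G, H, I, K, N, O, R}.
Reachable from N: {I, N, O, R}.
In A's history but not N's: {A, B, C, G, H, K} — 6 commits.

6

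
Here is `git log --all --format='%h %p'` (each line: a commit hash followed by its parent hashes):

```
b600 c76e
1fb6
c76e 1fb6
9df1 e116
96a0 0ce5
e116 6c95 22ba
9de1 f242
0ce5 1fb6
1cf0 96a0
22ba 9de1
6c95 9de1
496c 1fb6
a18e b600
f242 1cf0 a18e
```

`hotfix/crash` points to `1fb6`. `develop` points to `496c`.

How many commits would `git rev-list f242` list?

Walking parent pointers from f242: reachable set = {0ce5, 1cf0, 1fb6, 96a0, a18e, b600, c76e, f242}.
That is 8 commits.

8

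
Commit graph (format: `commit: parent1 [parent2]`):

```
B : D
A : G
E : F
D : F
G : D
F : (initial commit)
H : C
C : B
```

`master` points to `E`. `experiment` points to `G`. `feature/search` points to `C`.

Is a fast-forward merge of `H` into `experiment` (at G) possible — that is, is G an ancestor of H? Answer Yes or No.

No

A fast-forward from G to H is possible iff G is an ancestor of H.
Ancestors of H: {B, C, D, F, H}.
G is not among them, so fast-forward is not possible.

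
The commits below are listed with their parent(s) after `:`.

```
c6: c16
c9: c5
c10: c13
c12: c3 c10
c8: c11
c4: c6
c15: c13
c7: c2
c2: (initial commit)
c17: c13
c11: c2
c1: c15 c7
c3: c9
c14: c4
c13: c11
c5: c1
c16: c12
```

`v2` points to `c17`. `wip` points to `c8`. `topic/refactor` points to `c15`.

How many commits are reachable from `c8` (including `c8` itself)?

3

Walking parent pointers from c8: reachable set = {c11, c2, c8}.
That is 3 commits.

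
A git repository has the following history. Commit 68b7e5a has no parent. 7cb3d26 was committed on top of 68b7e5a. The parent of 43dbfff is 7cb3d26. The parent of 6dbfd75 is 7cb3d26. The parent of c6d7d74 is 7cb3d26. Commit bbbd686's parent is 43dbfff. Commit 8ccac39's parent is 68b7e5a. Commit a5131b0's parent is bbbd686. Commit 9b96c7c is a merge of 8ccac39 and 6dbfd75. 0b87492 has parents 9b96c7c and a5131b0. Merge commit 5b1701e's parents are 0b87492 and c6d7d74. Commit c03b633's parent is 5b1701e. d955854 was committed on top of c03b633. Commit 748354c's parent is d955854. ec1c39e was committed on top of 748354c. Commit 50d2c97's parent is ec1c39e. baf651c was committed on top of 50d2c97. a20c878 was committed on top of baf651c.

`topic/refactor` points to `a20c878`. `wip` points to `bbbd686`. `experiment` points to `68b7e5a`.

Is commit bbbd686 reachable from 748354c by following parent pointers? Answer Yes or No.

Yes

Ancestors of 748354c (commits reachable by following parents): {0b87492, 43dbfff, 5b1701e, 68b7e5a, 6dbfd75, 748354c, 7cb3d26, 8ccac39, 9b96c7c, a5131b0, bbbd686, c03b633, c6d7d74, d955854}.
bbbd686 is in that set, so it is an ancestor of 748354c.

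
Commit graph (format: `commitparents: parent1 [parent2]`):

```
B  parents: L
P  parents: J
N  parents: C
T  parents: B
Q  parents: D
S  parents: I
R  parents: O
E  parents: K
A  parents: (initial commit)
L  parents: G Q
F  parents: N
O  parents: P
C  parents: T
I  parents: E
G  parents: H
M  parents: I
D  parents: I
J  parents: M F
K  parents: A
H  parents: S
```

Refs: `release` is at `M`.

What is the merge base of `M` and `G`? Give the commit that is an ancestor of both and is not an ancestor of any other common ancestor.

Ancestors of M: {A, E, I, K, M}.
Ancestors of G: {A, E, G, H, I, K, S}.
Common ancestors: {A, E, I, K}.
Among these, I is not an ancestor of any other common ancestor — it is the merge base.

I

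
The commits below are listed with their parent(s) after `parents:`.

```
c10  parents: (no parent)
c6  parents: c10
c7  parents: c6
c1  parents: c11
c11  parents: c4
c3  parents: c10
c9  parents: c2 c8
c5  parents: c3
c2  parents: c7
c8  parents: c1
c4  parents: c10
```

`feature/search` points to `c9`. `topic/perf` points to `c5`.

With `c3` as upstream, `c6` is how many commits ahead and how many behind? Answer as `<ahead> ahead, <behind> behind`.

1 ahead, 1 behind

Reachable from c6: {c10, c6}.
Reachable from c3: {c10, c3}.
Only in c6's history (ahead): {c6} — 1.
Only in c3's history (behind): {c3} — 1.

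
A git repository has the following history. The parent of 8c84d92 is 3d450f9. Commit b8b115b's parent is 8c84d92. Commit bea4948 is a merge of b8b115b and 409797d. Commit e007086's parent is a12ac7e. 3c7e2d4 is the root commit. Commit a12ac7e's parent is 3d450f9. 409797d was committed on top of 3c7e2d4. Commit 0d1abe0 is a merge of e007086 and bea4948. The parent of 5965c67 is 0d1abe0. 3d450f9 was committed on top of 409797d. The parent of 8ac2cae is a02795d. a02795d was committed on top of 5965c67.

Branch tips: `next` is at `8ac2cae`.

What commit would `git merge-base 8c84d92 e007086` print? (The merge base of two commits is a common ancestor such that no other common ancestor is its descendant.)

Ancestors of 8c84d92: {3c7e2d4, 3d450f9, 409797d, 8c84d92}.
Ancestors of e007086: {3c7e2d4, 3d450f9, 409797d, a12ac7e, e007086}.
Common ancestors: {3c7e2d4, 3d450f9, 409797d}.
Among these, 3d450f9 is not an ancestor of any other common ancestor — it is the merge base.

3d450f9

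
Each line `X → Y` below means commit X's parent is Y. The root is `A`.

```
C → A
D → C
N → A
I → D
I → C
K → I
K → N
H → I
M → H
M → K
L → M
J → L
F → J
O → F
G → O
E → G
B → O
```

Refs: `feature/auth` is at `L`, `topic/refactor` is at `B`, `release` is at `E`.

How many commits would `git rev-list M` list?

8

Walking parent pointers from M: reachable set = {A, C, D, H, I, K, M, N}.
That is 8 commits.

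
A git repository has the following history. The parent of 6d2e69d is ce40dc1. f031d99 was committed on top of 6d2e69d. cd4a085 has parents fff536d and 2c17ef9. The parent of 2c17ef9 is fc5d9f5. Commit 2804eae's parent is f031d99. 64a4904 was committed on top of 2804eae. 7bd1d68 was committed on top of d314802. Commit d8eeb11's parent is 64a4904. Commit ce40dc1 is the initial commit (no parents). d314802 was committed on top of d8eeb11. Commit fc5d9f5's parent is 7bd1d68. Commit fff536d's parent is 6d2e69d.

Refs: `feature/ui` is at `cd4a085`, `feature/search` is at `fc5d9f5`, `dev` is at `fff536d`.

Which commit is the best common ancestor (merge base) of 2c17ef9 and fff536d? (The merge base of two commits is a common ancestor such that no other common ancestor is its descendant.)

6d2e69d

Ancestors of 2c17ef9: {2804eae, 2c17ef9, 64a4904, 6d2e69d, 7bd1d68, ce40dc1, d314802, d8eeb11, f031d99, fc5d9f5}.
Ancestors of fff536d: {6d2e69d, ce40dc1, fff536d}.
Common ancestors: {6d2e69d, ce40dc1}.
Among these, 6d2e69d is not an ancestor of any other common ancestor — it is the merge base.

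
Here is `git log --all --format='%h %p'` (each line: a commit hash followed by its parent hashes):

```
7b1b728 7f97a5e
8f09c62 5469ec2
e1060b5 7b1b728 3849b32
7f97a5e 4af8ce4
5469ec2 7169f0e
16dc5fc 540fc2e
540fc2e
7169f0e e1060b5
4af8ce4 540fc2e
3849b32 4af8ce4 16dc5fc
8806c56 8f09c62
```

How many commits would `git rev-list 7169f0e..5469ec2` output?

Reachable from 5469ec2: {16dc5fc, 3849b32, 4af8ce4, 540fc2e, 5469ec2, 7169f0e, 7b1b728, 7f97a5e, e1060b5}.
Reachable from 7169f0e: {16dc5fc, 3849b32, 4af8ce4, 540fc2e, 7169f0e, 7b1b728, 7f97a5e, e1060b5}.
In 5469ec2's history but not 7169f0e's: {5469ec2} — 1 commit.

1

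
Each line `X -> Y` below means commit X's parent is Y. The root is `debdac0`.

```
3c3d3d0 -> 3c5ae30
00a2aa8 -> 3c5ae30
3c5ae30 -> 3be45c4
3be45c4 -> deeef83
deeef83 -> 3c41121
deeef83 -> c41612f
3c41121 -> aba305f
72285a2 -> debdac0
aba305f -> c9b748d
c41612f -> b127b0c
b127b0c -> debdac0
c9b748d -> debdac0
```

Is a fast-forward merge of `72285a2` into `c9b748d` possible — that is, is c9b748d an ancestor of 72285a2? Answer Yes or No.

No

A fast-forward from c9b748d to 72285a2 is possible iff c9b748d is an ancestor of 72285a2.
Ancestors of 72285a2: {72285a2, debdac0}.
c9b748d is not among them, so fast-forward is not possible.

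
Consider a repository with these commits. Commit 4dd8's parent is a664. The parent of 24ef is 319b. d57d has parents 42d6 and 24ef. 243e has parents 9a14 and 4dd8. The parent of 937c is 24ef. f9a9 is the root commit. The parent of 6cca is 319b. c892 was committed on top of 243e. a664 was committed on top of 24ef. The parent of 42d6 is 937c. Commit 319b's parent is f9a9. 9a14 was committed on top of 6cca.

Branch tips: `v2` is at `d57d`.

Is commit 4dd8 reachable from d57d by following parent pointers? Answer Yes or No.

No

Ancestors of d57d: {24ef, 319b, 42d6, 937c, d57d, f9a9}.
4dd8 is not in that set, so it is not an ancestor of d57d.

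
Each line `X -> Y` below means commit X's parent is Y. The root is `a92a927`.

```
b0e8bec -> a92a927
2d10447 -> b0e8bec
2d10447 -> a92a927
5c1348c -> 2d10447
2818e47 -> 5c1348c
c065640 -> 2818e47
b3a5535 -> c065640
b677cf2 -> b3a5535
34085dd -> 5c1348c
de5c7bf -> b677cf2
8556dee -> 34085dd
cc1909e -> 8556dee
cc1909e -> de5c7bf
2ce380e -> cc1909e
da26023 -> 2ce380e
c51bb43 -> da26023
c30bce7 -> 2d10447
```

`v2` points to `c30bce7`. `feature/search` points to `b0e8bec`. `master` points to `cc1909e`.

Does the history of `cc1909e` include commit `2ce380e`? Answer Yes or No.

Ancestors of cc1909e: {2818e47, 2d10447, 34085dd, 5c1348c, 8556dee, a92a927, b0e8bec, b3a5535, b677cf2, c065640, cc1909e, de5c7bf}.
2ce380e is not in that set, so it is not an ancestor of cc1909e.

No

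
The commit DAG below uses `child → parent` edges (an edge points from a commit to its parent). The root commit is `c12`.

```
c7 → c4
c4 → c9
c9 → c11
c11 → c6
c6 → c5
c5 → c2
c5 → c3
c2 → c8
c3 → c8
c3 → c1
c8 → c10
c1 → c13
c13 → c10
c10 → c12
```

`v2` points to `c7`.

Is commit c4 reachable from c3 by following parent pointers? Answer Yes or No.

Ancestors of c3: {c1, c10, c12, c13, c3, c8}.
c4 is not in that set, so it is not an ancestor of c3.

No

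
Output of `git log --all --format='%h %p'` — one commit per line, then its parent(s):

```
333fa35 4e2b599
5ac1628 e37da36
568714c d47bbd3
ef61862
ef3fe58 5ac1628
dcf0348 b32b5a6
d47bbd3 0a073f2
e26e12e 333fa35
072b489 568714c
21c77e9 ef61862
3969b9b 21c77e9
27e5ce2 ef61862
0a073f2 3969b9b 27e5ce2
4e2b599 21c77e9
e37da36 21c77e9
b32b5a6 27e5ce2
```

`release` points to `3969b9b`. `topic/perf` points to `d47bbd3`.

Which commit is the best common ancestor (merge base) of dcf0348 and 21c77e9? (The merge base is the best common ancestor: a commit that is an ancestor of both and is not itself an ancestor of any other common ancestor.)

Ancestors of dcf0348: {27e5ce2, b32b5a6, dcf0348, ef61862}.
Ancestors of 21c77e9: {21c77e9, ef61862}.
Common ancestors: {ef61862}.
The only common ancestor is ef61862, so it is the merge base.

ef61862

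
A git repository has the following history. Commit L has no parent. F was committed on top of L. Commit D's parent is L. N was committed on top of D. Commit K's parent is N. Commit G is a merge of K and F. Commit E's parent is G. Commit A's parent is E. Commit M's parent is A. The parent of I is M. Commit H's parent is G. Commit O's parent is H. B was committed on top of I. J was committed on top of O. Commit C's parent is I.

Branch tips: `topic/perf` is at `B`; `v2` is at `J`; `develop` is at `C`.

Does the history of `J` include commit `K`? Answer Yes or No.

Yes

Ancestors of J (commits reachable by following parents): {D, F, G, H, J, K, L, N, O}.
K is in that set, so it is an ancestor of J.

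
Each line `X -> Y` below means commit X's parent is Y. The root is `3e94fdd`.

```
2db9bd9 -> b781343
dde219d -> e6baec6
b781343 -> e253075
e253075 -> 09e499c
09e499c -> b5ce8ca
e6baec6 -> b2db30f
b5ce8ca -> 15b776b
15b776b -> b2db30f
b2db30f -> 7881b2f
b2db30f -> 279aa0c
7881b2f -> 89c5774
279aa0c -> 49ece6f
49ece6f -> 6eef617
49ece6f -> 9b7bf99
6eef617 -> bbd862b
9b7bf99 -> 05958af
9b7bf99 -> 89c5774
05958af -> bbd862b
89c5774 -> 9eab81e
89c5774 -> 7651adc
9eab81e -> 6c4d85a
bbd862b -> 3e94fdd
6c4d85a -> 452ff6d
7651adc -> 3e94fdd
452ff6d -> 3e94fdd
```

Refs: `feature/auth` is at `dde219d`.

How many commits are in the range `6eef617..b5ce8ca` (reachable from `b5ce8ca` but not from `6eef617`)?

Reachable from b5ce8ca: {05958af, 15b776b, 279aa0c, 3e94fdd, 452ff6d, 49ece6f, 6c4d85a, 6eef617, 7651adc, 7881b2f, 89c5774, 9b7bf99, 9eab81e, b2db30f, b5ce8ca, bbd862b}.
Reachable from 6eef617: {3e94fdd, 6eef617, bbd862b}.
In b5ce8ca's history but not 6eef617's: {05958af, 15b776b, 279aa0c, 452ff6d, 49ece6f, 6c4d85a, 7651adc, 7881b2f, 89c5774, 9b7bf99, 9eab81e, b2db30f, b5ce8ca} — 13 commits.

13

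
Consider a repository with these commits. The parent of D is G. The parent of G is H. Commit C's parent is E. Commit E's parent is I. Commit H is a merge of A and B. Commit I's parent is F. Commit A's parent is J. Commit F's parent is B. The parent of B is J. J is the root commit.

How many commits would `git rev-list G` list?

Walking parent pointers from G: reachable set = {A, B, G, H, J}.
That is 5 commits.

5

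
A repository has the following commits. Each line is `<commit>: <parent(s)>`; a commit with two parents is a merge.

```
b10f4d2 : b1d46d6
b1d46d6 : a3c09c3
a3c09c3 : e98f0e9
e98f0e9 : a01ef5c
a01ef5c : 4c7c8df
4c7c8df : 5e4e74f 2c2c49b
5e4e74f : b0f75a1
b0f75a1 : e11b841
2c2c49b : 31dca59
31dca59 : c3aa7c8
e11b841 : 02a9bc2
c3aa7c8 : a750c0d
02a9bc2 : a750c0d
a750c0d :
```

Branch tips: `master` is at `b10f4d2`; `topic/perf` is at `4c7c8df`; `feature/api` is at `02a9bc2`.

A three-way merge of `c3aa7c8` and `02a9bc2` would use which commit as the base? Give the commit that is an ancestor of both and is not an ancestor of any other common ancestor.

a750c0d

Ancestors of c3aa7c8: {a750c0d, c3aa7c8}.
Ancestors of 02a9bc2: {02a9bc2, a750c0d}.
Common ancestors: {a750c0d}.
The only common ancestor is a750c0d, so it is the merge base.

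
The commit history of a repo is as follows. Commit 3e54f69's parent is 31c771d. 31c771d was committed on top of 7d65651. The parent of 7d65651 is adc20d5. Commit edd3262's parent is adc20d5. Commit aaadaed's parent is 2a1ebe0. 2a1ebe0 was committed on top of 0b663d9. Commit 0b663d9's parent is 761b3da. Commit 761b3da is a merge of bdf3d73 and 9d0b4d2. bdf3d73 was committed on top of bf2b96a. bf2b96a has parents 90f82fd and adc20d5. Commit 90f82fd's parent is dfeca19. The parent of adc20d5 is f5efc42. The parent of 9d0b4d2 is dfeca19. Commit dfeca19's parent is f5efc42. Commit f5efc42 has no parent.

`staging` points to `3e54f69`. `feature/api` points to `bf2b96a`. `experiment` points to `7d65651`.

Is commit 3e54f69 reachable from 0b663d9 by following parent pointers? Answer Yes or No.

Ancestors of 0b663d9: {0b663d9, 761b3da, 90f82fd, 9d0b4d2, adc20d5, bdf3d73, bf2b96a, dfeca19, f5efc42}.
3e54f69 is not in that set, so it is not an ancestor of 0b663d9.

No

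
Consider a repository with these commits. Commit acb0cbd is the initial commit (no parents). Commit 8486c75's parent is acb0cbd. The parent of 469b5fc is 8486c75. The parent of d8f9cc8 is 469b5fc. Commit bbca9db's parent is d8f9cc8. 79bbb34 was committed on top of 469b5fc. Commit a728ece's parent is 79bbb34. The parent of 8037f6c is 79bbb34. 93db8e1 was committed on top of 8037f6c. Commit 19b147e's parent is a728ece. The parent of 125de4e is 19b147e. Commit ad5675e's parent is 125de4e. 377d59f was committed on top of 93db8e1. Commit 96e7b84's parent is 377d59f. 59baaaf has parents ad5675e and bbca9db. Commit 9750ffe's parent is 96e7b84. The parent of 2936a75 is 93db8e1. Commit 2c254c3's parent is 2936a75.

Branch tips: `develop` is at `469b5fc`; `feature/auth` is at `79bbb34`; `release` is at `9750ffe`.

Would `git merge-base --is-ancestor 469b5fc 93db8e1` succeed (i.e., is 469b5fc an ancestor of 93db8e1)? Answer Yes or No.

Ancestors of 93db8e1 (commits reachable by following parents): {469b5fc, 79bbb34, 8037f6c, 8486c75, 93db8e1, acb0cbd}.
469b5fc is in that set, so it is an ancestor of 93db8e1.

Yes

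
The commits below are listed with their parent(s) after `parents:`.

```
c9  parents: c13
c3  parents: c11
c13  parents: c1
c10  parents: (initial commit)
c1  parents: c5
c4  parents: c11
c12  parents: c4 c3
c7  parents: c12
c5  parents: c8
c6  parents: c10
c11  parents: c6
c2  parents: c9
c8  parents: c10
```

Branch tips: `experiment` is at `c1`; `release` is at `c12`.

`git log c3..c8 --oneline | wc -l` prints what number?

1

Reachable from c8: {c10, c8}.
Reachable from c3: {c10, c11, c3, c6}.
In c8's history but not c3's: {c8} — 1 commit.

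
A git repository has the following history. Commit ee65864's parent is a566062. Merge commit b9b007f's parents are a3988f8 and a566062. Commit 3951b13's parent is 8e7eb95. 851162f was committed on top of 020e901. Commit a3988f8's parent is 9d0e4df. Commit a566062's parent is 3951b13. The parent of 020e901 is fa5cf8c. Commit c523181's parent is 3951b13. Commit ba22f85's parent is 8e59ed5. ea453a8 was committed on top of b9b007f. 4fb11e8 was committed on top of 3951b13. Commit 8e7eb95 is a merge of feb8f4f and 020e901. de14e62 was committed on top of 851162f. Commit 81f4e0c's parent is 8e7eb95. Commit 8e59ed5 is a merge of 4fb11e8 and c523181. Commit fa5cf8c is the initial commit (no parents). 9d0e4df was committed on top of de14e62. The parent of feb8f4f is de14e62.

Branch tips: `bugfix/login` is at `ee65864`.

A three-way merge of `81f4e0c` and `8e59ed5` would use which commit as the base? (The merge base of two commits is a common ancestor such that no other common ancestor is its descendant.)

8e7eb95

Ancestors of 81f4e0c: {020e901, 81f4e0c, 851162f, 8e7eb95, de14e62, fa5cf8c, feb8f4f}.
Ancestors of 8e59ed5: {020e901, 3951b13, 4fb11e8, 851162f, 8e59ed5, 8e7eb95, c523181, de14e62, fa5cf8c, feb8f4f}.
Common ancestors: {020e901, 851162f, 8e7eb95, de14e62, fa5cf8c, feb8f4f}.
Among these, 8e7eb95 is not an ancestor of any other common ancestor — it is the merge base.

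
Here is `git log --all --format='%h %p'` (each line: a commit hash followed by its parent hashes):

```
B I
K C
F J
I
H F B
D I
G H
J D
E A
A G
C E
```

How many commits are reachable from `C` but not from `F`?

6

Reachable from C: {A, B, C, D, E, F, G, H, I, J}.
Reachable from F: {D, F, I, J}.
In C's history but not F's: {A, B, C, E, G, H} — 6 commits.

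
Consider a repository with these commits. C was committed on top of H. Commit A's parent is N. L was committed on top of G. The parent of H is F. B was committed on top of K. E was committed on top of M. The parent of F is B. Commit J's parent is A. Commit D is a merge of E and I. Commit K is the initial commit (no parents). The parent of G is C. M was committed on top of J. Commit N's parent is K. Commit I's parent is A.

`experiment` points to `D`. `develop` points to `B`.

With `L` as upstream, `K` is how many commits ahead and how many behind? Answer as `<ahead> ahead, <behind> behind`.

0 ahead, 6 behind

Reachable from K: {K}.
Reachable from L: {B, C, F, G, H, K, L}.
Only in K's history (ahead): {} — 0.
Only in L's history (behind): {B, C, F, G, H, L} — 6.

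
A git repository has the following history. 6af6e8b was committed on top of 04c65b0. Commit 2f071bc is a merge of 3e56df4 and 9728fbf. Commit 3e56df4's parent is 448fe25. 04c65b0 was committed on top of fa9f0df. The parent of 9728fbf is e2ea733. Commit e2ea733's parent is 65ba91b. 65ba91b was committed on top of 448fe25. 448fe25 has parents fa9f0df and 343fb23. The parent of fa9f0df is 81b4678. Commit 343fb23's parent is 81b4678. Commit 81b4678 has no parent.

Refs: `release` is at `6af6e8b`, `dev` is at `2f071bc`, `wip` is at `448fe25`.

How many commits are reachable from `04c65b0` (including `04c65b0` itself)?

Walking parent pointers from 04c65b0: reachable set = {04c65b0, 81b4678, fa9f0df}.
That is 3 commits.

3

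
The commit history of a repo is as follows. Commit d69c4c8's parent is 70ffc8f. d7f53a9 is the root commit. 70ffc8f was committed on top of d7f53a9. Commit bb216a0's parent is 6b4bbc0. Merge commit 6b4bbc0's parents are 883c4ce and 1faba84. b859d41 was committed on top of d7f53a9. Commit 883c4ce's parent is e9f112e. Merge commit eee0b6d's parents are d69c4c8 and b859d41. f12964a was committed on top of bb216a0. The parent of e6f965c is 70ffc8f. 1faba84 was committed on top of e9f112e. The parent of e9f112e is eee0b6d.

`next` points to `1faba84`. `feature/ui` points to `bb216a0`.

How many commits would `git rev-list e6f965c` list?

3

Walking parent pointers from e6f965c: reachable set = {70ffc8f, d7f53a9, e6f965c}.
That is 3 commits.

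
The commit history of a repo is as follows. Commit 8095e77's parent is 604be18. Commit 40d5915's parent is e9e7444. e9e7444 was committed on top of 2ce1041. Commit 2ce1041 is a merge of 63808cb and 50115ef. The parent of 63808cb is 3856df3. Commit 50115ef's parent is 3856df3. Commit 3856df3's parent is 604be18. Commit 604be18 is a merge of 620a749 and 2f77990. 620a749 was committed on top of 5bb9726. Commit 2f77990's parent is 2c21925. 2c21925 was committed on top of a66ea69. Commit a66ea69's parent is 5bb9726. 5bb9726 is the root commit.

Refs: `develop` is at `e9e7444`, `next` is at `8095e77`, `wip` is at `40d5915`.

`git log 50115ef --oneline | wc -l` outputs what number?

Walking parent pointers from 50115ef: reachable set = {2c21925, 2f77990, 3856df3, 50115ef, 5bb9726, 604be18, 620a749, a66ea69}.
That is 8 commits.

8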